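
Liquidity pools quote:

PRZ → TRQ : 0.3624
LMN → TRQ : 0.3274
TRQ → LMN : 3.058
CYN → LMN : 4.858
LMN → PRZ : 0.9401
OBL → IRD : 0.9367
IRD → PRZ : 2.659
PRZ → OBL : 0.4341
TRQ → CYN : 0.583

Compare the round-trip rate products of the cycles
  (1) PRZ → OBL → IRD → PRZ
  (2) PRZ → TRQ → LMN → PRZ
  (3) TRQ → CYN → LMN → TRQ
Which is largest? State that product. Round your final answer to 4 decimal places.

(1) 0.4341 × 0.9367 × 2.659 = 1.08121
(2) 0.3624 × 3.058 × 0.9401 = 1.04184
(3) 0.583 × 4.858 × 0.3274 = 0.92727
Highest is cycle (1) at 1.0812 (>1, arbitrage).

1.0812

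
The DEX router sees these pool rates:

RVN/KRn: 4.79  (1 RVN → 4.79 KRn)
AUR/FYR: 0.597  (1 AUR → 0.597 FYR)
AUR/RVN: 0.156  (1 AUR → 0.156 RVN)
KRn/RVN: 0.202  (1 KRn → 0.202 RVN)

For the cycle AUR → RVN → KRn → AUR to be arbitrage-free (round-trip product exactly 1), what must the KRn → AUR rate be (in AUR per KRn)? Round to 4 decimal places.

1.3383

Known legs of the cycle: 0.156 × 4.79 = 0.74724
For no arbitrage the full-cycle product must be 1, so the missing rate is 1 / 0.74724 ≈ 1.338258.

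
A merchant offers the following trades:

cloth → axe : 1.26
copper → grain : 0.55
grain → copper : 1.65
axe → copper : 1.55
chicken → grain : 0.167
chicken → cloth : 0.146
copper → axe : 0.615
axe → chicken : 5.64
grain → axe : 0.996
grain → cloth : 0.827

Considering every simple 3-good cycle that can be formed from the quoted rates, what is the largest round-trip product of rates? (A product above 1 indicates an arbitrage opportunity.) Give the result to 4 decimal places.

chicken→cloth→axe→chicken: 0.146 × 1.26 × 5.64 = 1.03753
chicken→grain→axe→chicken: 0.167 × 0.996 × 5.64 = 0.93811
copper→grain→axe→copper: 0.55 × 0.996 × 1.55 = 0.84909
Maximum is chicken→cloth→axe→chicken at 1.0375; arbitrage exists.

1.0375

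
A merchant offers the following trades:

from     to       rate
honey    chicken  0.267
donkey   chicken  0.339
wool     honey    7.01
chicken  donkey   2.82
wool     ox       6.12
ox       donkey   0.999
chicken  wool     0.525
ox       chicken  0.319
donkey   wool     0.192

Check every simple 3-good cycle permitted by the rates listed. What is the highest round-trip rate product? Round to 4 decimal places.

ox→donkey→wool→ox: 0.999 × 0.192 × 6.12 = 1.17386
ox→chicken→wool→ox: 0.319 × 0.525 × 6.12 = 1.02495
chicken→wool→honey→chicken: 0.525 × 7.01 × 0.267 = 0.98263
Maximum is ox→donkey→wool→ox at 1.1739; arbitrage exists.

1.1739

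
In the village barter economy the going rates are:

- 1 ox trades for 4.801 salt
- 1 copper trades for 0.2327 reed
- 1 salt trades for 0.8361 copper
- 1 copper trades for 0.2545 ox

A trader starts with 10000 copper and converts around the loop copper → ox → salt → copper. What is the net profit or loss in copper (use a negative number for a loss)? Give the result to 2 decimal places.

10000 copper × 0.2545 = 2545 ox
2545 ox × 4.801 = 12218.545 salt
12218.545 salt × 0.8361 = 10215.9254745 copper
Net change: 10215.9254745 − 10000 = 215.9254745 copper

215.93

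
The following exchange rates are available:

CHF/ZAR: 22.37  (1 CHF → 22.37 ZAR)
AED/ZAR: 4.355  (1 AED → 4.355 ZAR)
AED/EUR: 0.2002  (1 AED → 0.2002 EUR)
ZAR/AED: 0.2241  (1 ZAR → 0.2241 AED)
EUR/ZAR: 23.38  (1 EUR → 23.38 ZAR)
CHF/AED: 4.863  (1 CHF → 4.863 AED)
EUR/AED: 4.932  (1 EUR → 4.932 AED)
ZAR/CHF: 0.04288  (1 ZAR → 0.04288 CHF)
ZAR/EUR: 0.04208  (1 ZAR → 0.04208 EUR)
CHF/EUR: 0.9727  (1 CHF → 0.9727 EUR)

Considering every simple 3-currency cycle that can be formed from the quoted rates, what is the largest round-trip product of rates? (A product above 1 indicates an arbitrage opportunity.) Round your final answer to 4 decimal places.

1.0489

ZAR→AED→EUR→ZAR: 0.2241 × 0.2002 × 23.38 = 1.04894
ZAR→CHF→EUR→ZAR: 0.04288 × 0.9727 × 23.38 = 0.97517
ZAR→CHF→AED→ZAR: 0.04288 × 4.863 × 4.355 = 0.90813
ZAR→EUR→AED→ZAR: 0.04208 × 4.932 × 4.355 = 0.90383
Maximum is ZAR→AED→EUR→ZAR at 1.0489; arbitrage exists.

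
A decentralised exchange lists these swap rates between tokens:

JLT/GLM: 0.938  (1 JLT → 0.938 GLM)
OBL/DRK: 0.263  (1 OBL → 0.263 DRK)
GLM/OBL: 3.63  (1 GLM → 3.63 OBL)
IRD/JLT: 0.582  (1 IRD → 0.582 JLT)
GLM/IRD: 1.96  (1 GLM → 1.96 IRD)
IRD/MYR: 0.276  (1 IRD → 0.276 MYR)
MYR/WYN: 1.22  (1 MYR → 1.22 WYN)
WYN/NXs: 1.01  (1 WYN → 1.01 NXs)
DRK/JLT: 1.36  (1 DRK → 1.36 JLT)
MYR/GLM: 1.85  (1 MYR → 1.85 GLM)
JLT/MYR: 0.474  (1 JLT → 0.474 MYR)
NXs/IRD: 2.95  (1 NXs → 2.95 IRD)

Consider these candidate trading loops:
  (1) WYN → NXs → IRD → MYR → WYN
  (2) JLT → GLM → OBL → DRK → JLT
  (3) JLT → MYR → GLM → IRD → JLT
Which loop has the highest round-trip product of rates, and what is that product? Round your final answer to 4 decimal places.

(1) 1.01 × 2.95 × 0.276 × 1.22 = 1.00326
(2) 0.938 × 3.63 × 0.263 × 1.36 = 1.21788
(3) 0.474 × 1.85 × 1.96 × 0.582 = 1.00030
Highest is cycle (2) at 1.2179 (>1, arbitrage).

1.2179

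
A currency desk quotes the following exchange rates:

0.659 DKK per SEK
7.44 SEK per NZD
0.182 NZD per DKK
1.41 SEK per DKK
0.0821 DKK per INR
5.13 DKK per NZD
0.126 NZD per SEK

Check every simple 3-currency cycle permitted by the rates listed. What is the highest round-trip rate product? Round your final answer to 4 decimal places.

0.9114

DKK→SEK→NZD→DKK: 1.41 × 0.126 × 5.13 = 0.91140
DKK→NZD→SEK→DKK: 0.182 × 7.44 × 0.659 = 0.89234
Maximum is DKK→SEK→NZD→DKK at 0.9114; no arbitrage — every cycle loses value.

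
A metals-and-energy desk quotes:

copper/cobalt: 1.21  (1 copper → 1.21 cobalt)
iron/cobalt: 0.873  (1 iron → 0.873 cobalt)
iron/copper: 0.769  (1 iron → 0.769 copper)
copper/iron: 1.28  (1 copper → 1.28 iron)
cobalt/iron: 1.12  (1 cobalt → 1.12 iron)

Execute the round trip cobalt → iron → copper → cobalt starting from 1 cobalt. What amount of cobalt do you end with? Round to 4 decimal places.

1.0421

1 cobalt × 1.12 = 1.12 iron
1.12 iron × 0.769 = 0.86128 copper
0.86128 copper × 1.21 = 1.0421488 cobalt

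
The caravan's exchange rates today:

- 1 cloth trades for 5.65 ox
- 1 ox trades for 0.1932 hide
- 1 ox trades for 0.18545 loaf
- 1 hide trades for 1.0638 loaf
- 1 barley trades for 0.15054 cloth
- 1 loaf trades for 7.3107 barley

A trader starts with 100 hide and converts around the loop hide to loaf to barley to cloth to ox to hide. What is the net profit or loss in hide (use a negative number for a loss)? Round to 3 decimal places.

100 hide × 1.0638 = 106.38 loaf
106.38 loaf × 7.3107 = 777.712266 barley
777.712266 barley × 0.15054 = 117.07680452364 cloth
117.07680452364 cloth × 5.65 = 661.483945558566 ox
661.483945558566 ox × 0.1932 = 127.7986982819149512 hide
Net change: 127.7986982819149512 − 100 = 27.7986982819149512 hide

27.799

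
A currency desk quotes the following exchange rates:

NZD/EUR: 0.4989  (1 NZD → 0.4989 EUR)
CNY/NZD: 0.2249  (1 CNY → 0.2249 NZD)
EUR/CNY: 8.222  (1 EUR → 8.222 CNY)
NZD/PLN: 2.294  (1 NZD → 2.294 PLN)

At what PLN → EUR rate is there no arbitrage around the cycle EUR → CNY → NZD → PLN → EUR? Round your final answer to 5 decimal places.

0.23574

Known legs of the cycle: 8.222 × 0.2249 × 2.294 = 4.2418991732
For no arbitrage the full-cycle product must be 1, so the missing rate is 1 / 4.2418991732 ≈ 0.2357435.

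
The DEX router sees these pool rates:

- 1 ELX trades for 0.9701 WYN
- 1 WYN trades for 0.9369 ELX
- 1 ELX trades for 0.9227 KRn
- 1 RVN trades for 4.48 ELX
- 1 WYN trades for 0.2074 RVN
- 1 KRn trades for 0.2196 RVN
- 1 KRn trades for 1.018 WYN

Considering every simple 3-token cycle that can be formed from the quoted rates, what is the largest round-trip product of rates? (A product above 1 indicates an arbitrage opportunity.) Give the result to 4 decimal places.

0.9078

ELX→KRn→RVN→ELX: 0.9227 × 0.2196 × 4.48 = 0.90776
ELX→WYN→RVN→ELX: 0.9701 × 0.2074 × 4.48 = 0.90137
ELX→KRn→WYN→ELX: 0.9227 × 1.018 × 0.9369 = 0.88004
Maximum is ELX→KRn→RVN→ELX at 0.9078; no arbitrage — every cycle loses value.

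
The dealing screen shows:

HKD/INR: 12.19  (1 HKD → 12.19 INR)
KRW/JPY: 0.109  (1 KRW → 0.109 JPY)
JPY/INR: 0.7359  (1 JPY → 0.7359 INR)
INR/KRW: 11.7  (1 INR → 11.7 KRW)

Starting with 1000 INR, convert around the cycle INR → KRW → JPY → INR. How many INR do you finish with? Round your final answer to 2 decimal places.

1000 INR × 11.7 = 11700 KRW
11700 KRW × 0.109 = 1275.3 JPY
1275.3 JPY × 0.7359 = 938.49327 INR

938.49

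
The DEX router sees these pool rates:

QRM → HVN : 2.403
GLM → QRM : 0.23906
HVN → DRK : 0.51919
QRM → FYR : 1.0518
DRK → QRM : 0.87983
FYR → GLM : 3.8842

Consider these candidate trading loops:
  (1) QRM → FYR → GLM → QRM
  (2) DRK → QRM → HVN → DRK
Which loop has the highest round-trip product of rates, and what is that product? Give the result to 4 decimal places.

(1) 1.0518 × 3.8842 × 0.23906 = 0.97666
(2) 0.87983 × 2.403 × 0.51919 = 1.09769
Highest is cycle (2) at 1.0977 (>1, arbitrage).

1.0977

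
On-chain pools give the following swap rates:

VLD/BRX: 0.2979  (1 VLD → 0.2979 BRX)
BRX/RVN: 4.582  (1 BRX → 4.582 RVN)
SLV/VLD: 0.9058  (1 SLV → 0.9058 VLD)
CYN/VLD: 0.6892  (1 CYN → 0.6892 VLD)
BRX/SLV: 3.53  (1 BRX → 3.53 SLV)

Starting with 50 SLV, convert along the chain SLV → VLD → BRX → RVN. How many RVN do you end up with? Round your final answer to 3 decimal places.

61.820

50 SLV × 0.9058 = 45.29 VLD
45.29 VLD × 0.2979 = 13.491891 BRX
13.491891 BRX × 4.582 = 61.819844562 RVN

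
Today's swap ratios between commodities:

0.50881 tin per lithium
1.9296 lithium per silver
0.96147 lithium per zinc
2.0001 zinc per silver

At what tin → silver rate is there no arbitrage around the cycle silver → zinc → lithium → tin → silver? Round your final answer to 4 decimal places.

1.0220

Known legs of the cycle: 2.0001 × 0.96147 × 0.50881 = 0.97846002195507
For no arbitrage the full-cycle product must be 1, so the missing rate is 1 / 0.97846002195507 ≈ 1.022014.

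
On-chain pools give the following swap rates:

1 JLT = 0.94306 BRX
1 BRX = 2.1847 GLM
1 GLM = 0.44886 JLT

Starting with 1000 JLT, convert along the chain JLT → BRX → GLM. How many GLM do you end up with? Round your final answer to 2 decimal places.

2060.30

1000 JLT × 0.94306 = 943.06 BRX
943.06 BRX × 2.1847 = 2060.303182 GLM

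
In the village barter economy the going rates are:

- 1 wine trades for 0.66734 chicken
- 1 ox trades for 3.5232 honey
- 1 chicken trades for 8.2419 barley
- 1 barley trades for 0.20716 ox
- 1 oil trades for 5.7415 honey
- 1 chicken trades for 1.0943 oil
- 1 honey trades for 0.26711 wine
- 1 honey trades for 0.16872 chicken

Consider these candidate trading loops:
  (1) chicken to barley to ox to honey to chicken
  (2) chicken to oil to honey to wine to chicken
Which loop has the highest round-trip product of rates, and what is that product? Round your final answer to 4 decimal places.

1.1200

(1) 8.2419 × 0.20716 × 3.5232 × 0.16872 = 1.01493
(2) 1.0943 × 5.7415 × 0.26711 × 0.66734 = 1.11995
Highest is cycle (2) at 1.1200 (>1, arbitrage).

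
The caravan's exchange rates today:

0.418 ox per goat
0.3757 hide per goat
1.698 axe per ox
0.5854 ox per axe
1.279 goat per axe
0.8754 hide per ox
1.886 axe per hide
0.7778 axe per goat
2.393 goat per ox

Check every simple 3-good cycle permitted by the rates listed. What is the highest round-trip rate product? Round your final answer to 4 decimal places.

1.0896

ox→goat→axe→ox: 2.393 × 0.7778 × 0.5854 = 1.08959
hide→axe→ox→hide: 1.886 × 0.5854 × 0.8754 = 0.96650
ox→axe→goat→ox: 1.698 × 1.279 × 0.418 = 0.90779
hide→axe→goat→hide: 1.886 × 1.279 × 0.3757 = 0.90626
Maximum is ox→goat→axe→ox at 1.0896; arbitrage exists.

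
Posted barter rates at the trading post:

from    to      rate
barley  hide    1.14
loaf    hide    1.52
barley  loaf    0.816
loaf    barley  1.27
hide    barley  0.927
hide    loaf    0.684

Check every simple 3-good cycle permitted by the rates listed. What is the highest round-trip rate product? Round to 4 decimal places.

1.1498

hide→barley→loaf→hide: 0.927 × 0.816 × 1.52 = 1.14978
hide→loaf→barley→hide: 0.684 × 1.27 × 1.14 = 0.99030
Maximum is hide→barley→loaf→hide at 1.1498; arbitrage exists.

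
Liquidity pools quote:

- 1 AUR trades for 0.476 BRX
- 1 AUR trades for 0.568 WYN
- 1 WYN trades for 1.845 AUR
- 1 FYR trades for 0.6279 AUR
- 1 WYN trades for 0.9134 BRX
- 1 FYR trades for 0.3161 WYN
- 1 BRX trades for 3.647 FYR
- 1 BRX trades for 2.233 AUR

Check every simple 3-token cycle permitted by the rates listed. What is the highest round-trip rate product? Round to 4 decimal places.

1.1585

BRX→AUR→WYN→BRX: 2.233 × 0.568 × 0.9134 = 1.15851
BRX→FYR→AUR→BRX: 3.647 × 0.6279 × 0.476 = 1.09002
BRX→FYR→WYN→BRX: 3.647 × 0.3161 × 0.9134 = 1.05298
Maximum is BRX→AUR→WYN→BRX at 1.1585; arbitrage exists.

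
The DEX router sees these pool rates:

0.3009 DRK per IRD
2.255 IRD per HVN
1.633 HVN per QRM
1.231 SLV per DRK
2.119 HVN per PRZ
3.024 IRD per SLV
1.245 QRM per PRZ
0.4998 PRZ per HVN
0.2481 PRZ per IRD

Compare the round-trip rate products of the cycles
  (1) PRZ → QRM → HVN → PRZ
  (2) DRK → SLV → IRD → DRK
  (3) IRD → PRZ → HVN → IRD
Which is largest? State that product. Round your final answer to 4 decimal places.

(1) 1.245 × 1.633 × 0.4998 = 1.01614
(2) 1.231 × 3.024 × 0.3009 = 1.12011
(3) 0.2481 × 2.119 × 2.255 = 1.18551
Highest is cycle (3) at 1.1855 (>1, arbitrage).

1.1855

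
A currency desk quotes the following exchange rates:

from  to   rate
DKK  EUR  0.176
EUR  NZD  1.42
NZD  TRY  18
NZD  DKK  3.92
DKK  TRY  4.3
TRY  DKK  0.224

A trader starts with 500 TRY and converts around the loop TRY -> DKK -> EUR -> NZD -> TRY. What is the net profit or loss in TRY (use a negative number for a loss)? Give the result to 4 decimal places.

3.8387

500 TRY × 0.224 = 112 DKK
112 DKK × 0.176 = 19.712 EUR
19.712 EUR × 1.42 = 27.99104 NZD
27.99104 NZD × 18 = 503.83872 TRY
Net change: 503.83872 − 500 = 3.83872 TRY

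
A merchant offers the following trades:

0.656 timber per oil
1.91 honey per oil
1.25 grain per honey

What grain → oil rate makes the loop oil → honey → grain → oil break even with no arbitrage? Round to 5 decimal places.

0.41885

Known legs of the cycle: 1.91 × 1.25 = 2.3875
For no arbitrage the full-cycle product must be 1, so the missing rate is 1 / 2.3875 ≈ 0.4188482.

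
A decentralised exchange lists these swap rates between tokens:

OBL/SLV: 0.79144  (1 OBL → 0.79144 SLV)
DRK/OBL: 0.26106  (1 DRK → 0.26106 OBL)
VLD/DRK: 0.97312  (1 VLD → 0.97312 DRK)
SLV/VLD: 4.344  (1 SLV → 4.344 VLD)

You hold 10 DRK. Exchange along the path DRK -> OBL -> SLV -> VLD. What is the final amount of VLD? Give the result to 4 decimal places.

8.9753

10 DRK × 0.26106 = 2.6106 OBL
2.6106 OBL × 0.79144 = 2.066133264 SLV
2.066133264 SLV × 4.344 = 8.975282898816 VLD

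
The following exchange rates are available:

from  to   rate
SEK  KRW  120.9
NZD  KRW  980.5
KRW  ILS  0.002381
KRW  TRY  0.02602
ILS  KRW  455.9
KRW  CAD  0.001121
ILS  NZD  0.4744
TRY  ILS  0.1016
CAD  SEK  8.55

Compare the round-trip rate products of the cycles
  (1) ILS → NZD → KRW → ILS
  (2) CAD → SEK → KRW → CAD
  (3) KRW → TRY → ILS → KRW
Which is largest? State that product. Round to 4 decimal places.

(1) 0.4744 × 980.5 × 0.002381 = 1.10752
(2) 8.55 × 120.9 × 0.001121 = 1.15877
(3) 0.02602 × 0.1016 × 455.9 = 1.20523
Highest is cycle (3) at 1.2052 (>1, arbitrage).

1.2052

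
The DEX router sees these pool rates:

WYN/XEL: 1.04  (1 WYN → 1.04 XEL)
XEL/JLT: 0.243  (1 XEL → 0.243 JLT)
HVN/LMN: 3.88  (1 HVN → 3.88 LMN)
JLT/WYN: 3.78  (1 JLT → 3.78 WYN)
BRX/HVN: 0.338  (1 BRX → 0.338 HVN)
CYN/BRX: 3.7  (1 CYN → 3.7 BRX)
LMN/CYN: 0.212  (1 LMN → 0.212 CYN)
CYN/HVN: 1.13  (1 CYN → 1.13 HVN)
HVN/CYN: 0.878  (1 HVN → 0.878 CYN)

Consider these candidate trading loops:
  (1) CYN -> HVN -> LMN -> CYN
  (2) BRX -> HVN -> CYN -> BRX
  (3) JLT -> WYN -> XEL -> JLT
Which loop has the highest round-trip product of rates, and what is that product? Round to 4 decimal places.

(1) 1.13 × 3.88 × 0.212 = 0.92949
(2) 0.338 × 0.878 × 3.7 = 1.09803
(3) 3.78 × 1.04 × 0.243 = 0.95528
Highest is cycle (2) at 1.0980 (>1, arbitrage).

1.0980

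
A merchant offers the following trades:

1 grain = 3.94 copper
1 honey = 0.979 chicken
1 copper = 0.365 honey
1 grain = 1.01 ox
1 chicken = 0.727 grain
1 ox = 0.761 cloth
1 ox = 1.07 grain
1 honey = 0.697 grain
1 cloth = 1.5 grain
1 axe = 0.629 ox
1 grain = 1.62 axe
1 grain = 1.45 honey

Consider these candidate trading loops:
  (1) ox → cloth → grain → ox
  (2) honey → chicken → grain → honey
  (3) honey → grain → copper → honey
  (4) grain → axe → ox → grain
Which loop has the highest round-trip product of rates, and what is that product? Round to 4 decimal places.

1.1529

(1) 0.761 × 1.5 × 1.01 = 1.15292
(2) 0.979 × 0.727 × 1.45 = 1.03201
(3) 0.697 × 3.94 × 0.365 = 1.00236
(4) 1.62 × 0.629 × 1.07 = 1.09031
Highest is cycle (1) at 1.1529 (>1, arbitrage).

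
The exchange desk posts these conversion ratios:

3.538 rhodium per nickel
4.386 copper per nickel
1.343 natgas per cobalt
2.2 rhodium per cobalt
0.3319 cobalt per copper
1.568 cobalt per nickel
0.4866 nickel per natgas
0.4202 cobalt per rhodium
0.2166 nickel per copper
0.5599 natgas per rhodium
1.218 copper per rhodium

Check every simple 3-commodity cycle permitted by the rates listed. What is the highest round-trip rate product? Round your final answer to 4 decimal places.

nickel→cobalt→natgas→nickel: 1.568 × 1.343 × 0.4866 = 1.02469
nickel→rhodium→natgas→nickel: 3.538 × 0.5599 × 0.4866 = 0.96392
nickel→rhodium→copper→nickel: 3.538 × 1.218 × 0.2166 = 0.93339
cobalt→rhodium→copper→cobalt: 2.2 × 1.218 × 0.3319 = 0.88936
Maximum is nickel→cobalt→natgas→nickel at 1.0247; arbitrage exists.

1.0247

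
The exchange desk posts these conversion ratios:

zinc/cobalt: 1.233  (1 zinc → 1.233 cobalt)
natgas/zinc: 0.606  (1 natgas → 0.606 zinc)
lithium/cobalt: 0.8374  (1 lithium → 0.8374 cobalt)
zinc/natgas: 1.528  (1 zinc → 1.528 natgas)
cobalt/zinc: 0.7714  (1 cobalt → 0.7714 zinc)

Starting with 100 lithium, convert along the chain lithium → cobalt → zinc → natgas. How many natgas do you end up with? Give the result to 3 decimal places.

98.704

100 lithium × 0.8374 = 83.74 cobalt
83.74 cobalt × 0.7714 = 64.597036 zinc
64.597036 zinc × 1.528 = 98.704271008 natgas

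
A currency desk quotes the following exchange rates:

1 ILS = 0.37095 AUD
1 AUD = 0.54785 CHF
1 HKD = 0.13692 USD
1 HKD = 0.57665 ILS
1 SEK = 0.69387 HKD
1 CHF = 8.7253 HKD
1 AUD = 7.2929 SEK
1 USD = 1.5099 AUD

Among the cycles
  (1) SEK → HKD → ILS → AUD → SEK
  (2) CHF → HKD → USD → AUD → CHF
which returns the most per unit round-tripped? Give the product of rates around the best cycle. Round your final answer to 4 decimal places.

(1) 0.69387 × 0.57665 × 0.37095 × 7.2929 = 1.08245
(2) 8.7253 × 0.13692 × 1.5099 × 0.54785 = 0.98823
Highest is cycle (1) at 1.0824 (>1, arbitrage).

1.0824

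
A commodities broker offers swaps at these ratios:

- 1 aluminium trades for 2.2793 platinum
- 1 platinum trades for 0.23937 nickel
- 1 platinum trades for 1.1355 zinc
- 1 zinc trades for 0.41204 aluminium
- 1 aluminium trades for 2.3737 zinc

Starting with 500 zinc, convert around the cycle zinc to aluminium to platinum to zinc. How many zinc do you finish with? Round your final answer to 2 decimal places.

533.21

500 zinc × 0.41204 = 206.02 aluminium
206.02 aluminium × 2.2793 = 469.581386 platinum
469.581386 platinum × 1.1355 = 533.209663803 zinc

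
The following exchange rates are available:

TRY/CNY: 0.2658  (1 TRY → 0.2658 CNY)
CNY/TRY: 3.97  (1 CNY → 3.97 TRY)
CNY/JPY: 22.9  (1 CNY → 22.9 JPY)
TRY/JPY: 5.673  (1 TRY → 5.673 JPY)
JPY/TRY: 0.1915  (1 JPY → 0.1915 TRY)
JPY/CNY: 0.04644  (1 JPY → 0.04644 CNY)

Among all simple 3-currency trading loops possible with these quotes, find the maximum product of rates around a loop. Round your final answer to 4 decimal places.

1.1656

CNY→JPY→TRY→CNY: 22.9 × 0.1915 × 0.2658 = 1.16563
CNY→TRY→JPY→CNY: 3.97 × 5.673 × 0.04644 = 1.04591
Maximum is CNY→JPY→TRY→CNY at 1.1656; arbitrage exists.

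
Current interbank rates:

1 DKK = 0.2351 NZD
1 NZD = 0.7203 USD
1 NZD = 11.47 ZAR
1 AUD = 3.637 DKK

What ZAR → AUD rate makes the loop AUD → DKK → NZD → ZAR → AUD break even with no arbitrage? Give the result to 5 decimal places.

Known legs of the cycle: 3.637 × 0.2351 × 11.47 = 9.807523289
For no arbitrage the full-cycle product must be 1, so the missing rate is 1 / 9.807523289 ≈ 0.1019625.

0.10196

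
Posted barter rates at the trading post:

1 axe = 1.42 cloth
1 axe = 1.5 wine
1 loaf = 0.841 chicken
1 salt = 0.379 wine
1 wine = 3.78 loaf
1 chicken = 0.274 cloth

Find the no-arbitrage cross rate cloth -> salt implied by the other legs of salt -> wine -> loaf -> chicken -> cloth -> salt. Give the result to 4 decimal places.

Known legs of the cycle: 0.379 × 3.78 × 0.841 × 0.274 = 0.33012435708
For no arbitrage the full-cycle product must be 1, so the missing rate is 1 / 0.33012435708 ≈ 3.029162.

3.0292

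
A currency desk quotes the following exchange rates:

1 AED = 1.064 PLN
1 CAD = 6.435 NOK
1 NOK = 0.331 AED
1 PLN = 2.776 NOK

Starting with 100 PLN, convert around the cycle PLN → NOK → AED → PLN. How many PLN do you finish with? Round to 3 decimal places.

97.766

100 PLN × 2.776 = 277.6 NOK
277.6 NOK × 0.331 = 91.8856 AED
91.8856 AED × 1.064 = 97.7662784 PLN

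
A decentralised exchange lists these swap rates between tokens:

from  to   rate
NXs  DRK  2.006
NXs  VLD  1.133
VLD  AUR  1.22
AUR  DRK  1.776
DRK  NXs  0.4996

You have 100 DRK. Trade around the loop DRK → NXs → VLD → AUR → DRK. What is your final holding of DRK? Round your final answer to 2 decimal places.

122.65

100 DRK × 0.4996 = 49.96 NXs
49.96 NXs × 1.133 = 56.60468 VLD
56.60468 VLD × 1.22 = 69.0577096 AUR
69.0577096 AUR × 1.776 = 122.6464922496 DRK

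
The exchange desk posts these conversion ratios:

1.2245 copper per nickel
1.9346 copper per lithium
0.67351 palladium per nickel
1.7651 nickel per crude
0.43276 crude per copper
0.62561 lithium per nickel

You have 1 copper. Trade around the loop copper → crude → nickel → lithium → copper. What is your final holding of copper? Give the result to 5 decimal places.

0.92451

1 copper × 0.43276 = 0.43276 crude
0.43276 crude × 1.7651 = 0.763864676 nickel
0.763864676 nickel × 0.62561 = 0.47788137995236 lithium
0.47788137995236 lithium × 1.9346 = 0.924509317655835656 copper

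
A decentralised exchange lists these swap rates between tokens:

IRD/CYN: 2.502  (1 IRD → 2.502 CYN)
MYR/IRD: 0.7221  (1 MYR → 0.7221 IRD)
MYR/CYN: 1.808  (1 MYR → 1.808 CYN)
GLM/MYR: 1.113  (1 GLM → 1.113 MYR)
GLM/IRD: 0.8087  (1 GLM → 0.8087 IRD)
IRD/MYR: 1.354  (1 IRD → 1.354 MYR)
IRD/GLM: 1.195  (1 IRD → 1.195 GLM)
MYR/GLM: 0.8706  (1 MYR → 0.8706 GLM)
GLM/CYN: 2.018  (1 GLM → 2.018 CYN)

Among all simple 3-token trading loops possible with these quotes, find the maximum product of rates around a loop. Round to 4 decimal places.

GLM→MYR→IRD→GLM: 1.113 × 0.7221 × 1.195 = 0.96042
GLM→IRD→MYR→GLM: 0.8087 × 1.354 × 0.8706 = 0.95329
Maximum is GLM→MYR→IRD→GLM at 0.9604; no arbitrage — every cycle loses value.

0.9604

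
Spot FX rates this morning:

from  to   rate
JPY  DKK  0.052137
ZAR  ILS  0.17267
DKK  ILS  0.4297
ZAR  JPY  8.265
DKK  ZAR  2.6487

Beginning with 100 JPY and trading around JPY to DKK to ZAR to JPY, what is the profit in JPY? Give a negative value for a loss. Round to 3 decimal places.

14.136

100 JPY × 0.052137 = 5.2137 DKK
5.2137 DKK × 2.6487 = 13.80952719 ZAR
13.80952719 ZAR × 8.265 = 114.13574222535 JPY
Net change: 114.13574222535 − 100 = 14.13574222535 JPY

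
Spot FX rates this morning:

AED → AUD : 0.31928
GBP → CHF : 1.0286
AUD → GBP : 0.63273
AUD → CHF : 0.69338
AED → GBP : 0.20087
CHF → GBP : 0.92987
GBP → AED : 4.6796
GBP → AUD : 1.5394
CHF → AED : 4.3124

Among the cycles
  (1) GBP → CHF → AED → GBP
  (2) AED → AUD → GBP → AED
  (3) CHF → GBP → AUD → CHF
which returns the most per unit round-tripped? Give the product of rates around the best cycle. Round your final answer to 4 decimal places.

(1) 1.0286 × 4.3124 × 0.20087 = 0.89101
(2) 0.31928 × 0.63273 × 4.6796 = 0.94536
(3) 0.92987 × 1.5394 × 0.69338 = 0.99253
Highest is cycle (3) at 0.9925 (≤1, no arbitrage).

0.9925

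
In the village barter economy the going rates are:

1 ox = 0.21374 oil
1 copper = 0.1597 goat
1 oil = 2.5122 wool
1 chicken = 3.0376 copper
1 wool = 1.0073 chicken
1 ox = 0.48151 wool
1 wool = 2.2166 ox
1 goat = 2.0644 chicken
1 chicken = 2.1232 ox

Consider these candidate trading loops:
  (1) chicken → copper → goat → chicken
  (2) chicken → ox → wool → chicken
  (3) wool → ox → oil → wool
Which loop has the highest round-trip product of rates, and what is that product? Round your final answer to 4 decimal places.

(1) 3.0376 × 0.1597 × 2.0644 = 1.00145
(2) 2.1232 × 0.48151 × 1.0073 = 1.02981
(3) 2.2166 × 0.21374 × 2.5122 = 1.19022
Highest is cycle (3) at 1.1902 (>1, arbitrage).

1.1902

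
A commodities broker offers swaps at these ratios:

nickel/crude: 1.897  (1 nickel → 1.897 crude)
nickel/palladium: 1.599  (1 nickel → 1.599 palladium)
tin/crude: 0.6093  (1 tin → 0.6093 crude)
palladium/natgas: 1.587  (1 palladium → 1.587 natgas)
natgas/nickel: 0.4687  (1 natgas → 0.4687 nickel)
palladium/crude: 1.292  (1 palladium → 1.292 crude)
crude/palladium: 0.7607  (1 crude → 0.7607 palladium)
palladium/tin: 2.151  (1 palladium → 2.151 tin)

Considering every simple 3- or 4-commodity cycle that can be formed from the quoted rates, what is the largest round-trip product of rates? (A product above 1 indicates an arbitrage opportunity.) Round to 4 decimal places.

natgas→nickel→palladium→natgas: 0.4687 × 1.599 × 1.587 = 1.18938
natgas→nickel→crude→palladium→natgas: 0.4687 × 1.897 × 0.7607 × 1.587 = 1.07338
tin→crude→palladium→tin: 0.6093 × 0.7607 × 2.151 = 0.99698
Maximum is natgas→nickel→palladium→natgas at 1.1894; arbitrage exists.

1.1894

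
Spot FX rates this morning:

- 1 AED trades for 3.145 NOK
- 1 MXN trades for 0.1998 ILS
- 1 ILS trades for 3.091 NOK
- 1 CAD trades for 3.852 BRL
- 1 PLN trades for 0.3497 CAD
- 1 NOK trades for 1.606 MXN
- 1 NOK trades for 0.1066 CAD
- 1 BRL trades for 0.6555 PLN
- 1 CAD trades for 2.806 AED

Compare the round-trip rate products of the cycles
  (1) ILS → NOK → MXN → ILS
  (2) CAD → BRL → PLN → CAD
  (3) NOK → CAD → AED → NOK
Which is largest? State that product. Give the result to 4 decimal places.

(1) 3.091 × 1.606 × 0.1998 = 0.99184
(2) 3.852 × 0.6555 × 0.3497 = 0.88299
(3) 0.1066 × 2.806 × 3.145 = 0.94073
Highest is cycle (1) at 0.9918 (≤1, no arbitrage).

0.9918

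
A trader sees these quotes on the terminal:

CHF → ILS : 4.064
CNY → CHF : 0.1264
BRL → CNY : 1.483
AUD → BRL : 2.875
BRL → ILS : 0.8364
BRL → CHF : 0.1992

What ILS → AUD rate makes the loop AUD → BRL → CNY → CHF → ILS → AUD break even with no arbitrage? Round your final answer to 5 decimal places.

0.45658

Known legs of the cycle: 2.875 × 1.483 × 0.1264 × 4.064 = 2.1901798208
For no arbitrage the full-cycle product must be 1, so the missing rate is 1 / 2.1901798208 ≈ 0.4565835.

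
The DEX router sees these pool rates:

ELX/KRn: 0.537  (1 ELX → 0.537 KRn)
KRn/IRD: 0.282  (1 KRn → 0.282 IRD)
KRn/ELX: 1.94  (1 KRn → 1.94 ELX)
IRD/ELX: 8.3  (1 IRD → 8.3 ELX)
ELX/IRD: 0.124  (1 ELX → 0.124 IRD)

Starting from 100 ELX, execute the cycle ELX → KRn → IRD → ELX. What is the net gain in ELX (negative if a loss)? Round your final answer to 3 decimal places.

100 ELX × 0.537 = 53.7 KRn
53.7 KRn × 0.282 = 15.1434 IRD
15.1434 IRD × 8.3 = 125.69022 ELX
Net change: 125.69022 − 100 = 25.69022 ELX

25.690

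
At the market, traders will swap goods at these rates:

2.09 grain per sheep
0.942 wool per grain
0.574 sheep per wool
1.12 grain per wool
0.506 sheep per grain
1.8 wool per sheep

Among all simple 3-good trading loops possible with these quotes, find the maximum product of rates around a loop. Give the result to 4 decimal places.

1.1301

wool→sheep→grain→wool: 0.574 × 2.09 × 0.942 = 1.13008
wool→grain→sheep→wool: 1.12 × 0.506 × 1.8 = 1.02010
Maximum is wool→sheep→grain→wool at 1.1301; arbitrage exists.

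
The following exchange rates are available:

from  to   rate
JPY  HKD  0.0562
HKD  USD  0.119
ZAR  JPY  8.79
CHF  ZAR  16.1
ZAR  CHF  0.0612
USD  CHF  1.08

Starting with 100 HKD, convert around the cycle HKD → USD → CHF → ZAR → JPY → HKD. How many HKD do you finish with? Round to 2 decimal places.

100 HKD × 0.119 = 11.9 USD
11.9 USD × 1.08 = 12.852 CHF
12.852 CHF × 16.1 = 206.9172 ZAR
206.9172 ZAR × 8.79 = 1818.802188 JPY
1818.802188 JPY × 0.0562 = 102.2166829656 HKD

102.22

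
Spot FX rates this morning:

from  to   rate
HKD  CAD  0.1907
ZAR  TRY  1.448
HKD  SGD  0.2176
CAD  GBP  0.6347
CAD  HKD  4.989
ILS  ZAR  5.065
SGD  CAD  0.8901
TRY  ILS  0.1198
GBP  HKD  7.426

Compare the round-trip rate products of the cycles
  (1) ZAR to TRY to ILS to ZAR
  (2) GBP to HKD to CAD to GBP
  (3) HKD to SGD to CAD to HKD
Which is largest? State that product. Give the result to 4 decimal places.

(1) 1.448 × 0.1198 × 5.065 = 0.87863
(2) 7.426 × 0.1907 × 0.6347 = 0.89882
(3) 0.2176 × 0.8901 × 4.989 = 0.96630
Highest is cycle (3) at 0.9663 (≤1, no arbitrage).

0.9663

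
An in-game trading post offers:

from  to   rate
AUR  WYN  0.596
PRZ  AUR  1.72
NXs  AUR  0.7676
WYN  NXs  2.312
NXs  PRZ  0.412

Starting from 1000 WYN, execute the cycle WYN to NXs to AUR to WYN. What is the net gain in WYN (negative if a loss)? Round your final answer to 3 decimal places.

57.716

1000 WYN × 2.312 = 2312 NXs
2312 NXs × 0.7676 = 1774.6912 AUR
1774.6912 AUR × 0.596 = 1057.7159552 WYN
Net change: 1057.7159552 − 1000 = 57.7159552 WYN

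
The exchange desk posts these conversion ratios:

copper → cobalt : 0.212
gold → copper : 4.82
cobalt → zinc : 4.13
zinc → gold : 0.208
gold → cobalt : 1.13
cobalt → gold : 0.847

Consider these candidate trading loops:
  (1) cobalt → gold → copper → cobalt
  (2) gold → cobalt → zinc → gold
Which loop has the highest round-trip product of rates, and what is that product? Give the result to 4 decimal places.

(1) 0.847 × 4.82 × 0.212 = 0.86550
(2) 1.13 × 4.13 × 0.208 = 0.97072
Highest is cycle (2) at 0.9707 (≤1, no arbitrage).

0.9707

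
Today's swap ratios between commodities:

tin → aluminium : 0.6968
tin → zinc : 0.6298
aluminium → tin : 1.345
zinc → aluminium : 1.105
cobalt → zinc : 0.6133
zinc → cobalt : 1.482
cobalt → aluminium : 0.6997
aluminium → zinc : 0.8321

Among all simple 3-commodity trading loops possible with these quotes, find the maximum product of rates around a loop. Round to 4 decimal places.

0.9360

aluminium→tin→zinc→aluminium: 1.345 × 0.6298 × 1.105 = 0.93602
cobalt→aluminium→zinc→cobalt: 0.6997 × 0.8321 × 1.482 = 0.86285
Maximum is aluminium→tin→zinc→aluminium at 0.9360; no arbitrage — every cycle loses value.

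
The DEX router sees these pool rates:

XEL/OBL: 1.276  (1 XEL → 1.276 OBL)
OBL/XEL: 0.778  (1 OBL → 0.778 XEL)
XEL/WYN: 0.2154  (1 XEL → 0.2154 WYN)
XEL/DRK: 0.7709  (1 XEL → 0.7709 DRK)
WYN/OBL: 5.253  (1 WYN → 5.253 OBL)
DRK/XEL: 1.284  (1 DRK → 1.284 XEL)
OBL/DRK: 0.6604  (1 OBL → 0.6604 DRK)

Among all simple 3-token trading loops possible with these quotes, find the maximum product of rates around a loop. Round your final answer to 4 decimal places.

1.0820

XEL→OBL→DRK→XEL: 1.276 × 0.6604 × 1.284 = 1.08199
XEL→WYN→OBL→XEL: 0.2154 × 5.253 × 0.778 = 0.88030
Maximum is XEL→OBL→DRK→XEL at 1.0820; arbitrage exists.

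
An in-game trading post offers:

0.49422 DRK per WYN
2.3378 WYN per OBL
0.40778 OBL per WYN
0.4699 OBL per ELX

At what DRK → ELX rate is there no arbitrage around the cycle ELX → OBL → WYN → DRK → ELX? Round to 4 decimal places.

1.8419

Known legs of the cycle: 0.4699 × 2.3378 × 0.49422 = 0.5429165937684
For no arbitrage the full-cycle product must be 1, so the missing rate is 1 / 0.5429165937684 ≈ 1.841904.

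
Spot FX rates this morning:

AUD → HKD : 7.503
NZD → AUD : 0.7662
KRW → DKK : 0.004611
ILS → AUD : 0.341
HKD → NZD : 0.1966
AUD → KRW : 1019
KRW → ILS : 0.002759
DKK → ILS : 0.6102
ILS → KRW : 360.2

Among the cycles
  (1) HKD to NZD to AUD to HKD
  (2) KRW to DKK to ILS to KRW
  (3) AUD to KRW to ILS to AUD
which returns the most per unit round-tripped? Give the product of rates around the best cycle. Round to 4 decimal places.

(1) 0.1966 × 0.7662 × 7.503 = 1.13021
(2) 0.004611 × 0.6102 × 360.2 = 1.01347
(3) 1019 × 0.002759 × 0.341 = 0.95869
Highest is cycle (1) at 1.1302 (>1, arbitrage).

1.1302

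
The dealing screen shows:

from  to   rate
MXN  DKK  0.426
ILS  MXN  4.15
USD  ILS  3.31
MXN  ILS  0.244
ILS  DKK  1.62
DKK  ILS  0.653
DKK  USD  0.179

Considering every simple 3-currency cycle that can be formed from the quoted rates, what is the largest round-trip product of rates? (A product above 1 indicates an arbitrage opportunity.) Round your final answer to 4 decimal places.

MXN→DKK→ILS→MXN: 0.426 × 0.653 × 4.15 = 1.15444
ILS→DKK→USD→ILS: 1.62 × 0.179 × 3.31 = 0.95983
Maximum is MXN→DKK→ILS→MXN at 1.1544; arbitrage exists.

1.1544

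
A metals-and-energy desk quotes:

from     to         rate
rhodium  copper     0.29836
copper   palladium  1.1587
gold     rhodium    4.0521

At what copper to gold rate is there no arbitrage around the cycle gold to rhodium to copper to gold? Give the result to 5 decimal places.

Known legs of the cycle: 4.0521 × 0.29836 = 1.208984556
For no arbitrage the full-cycle product must be 1, so the missing rate is 1 / 1.208984556 ≈ 0.8271404.

0.82714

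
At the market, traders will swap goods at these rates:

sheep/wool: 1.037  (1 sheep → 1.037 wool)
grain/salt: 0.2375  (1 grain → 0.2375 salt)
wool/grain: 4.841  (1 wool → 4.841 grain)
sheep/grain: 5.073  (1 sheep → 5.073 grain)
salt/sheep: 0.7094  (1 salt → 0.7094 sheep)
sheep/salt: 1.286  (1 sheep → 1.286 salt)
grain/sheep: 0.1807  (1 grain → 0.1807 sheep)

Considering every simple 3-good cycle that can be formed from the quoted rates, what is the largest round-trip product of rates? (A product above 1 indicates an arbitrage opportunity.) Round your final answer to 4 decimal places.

sheep→wool→grain→sheep: 1.037 × 4.841 × 0.1807 = 0.90714
sheep→grain→salt→sheep: 5.073 × 0.2375 × 0.7094 = 0.85471
Maximum is sheep→wool→grain→sheep at 0.9071; no arbitrage — every cycle loses value.

0.9071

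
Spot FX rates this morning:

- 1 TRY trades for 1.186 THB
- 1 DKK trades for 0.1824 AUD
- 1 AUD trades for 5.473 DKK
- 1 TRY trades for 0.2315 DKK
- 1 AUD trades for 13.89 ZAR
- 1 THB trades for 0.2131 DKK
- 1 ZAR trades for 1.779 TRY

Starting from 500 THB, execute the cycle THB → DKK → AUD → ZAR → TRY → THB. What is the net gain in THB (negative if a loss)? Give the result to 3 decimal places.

69.562

500 THB × 0.2131 = 106.55 DKK
106.55 DKK × 0.1824 = 19.43472 AUD
19.43472 AUD × 13.89 = 269.9482608 ZAR
269.9482608 ZAR × 1.779 = 480.2379559632 TRY
480.2379559632 TRY × 1.186 = 569.5622157723552 THB
Net change: 569.5622157723552 − 500 = 69.5622157723552 THB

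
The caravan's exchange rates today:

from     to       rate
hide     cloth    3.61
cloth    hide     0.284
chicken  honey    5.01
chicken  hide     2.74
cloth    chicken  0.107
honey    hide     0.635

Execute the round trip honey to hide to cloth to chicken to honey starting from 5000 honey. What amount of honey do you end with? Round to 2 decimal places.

5000 honey × 0.635 = 3175 hide
3175 hide × 3.61 = 11461.75 cloth
11461.75 cloth × 0.107 = 1226.40725 chicken
1226.40725 chicken × 5.01 = 6144.3003225 honey

6144.30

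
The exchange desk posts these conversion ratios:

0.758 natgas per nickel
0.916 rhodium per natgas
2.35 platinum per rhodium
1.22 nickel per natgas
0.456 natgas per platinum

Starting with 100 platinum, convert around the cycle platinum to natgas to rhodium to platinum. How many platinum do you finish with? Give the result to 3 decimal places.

98.159

100 platinum × 0.456 = 45.6 natgas
45.6 natgas × 0.916 = 41.7696 rhodium
41.7696 rhodium × 2.35 = 98.15856 platinum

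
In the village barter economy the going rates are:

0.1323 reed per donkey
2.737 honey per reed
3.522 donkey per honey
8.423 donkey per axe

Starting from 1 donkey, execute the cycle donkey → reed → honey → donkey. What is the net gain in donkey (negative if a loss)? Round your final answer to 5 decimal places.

1 donkey × 0.1323 = 0.1323 reed
0.1323 reed × 2.737 = 0.3621051 honey
0.3621051 honey × 3.522 = 1.2753341622 donkey
Net change: 1.2753341622 − 1 = 0.2753341622 donkey

0.27533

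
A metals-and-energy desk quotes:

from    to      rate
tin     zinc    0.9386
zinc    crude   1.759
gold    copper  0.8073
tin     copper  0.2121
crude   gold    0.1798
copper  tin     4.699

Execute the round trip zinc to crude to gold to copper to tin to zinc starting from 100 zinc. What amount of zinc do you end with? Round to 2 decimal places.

112.61

100 zinc × 1.759 = 175.9 crude
175.9 crude × 0.1798 = 31.62682 gold
31.62682 gold × 0.8073 = 25.532331786 copper
25.532331786 copper × 4.699 = 119.976427062414 tin
119.976427062414 tin × 0.9386 = 112.6098744407817804 zinc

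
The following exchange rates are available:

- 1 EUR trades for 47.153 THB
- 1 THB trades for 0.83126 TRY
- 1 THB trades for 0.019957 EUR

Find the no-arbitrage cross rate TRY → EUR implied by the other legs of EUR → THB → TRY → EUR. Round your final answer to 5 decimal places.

Known legs of the cycle: 47.153 × 0.83126 = 39.19640278
For no arbitrage the full-cycle product must be 1, so the missing rate is 1 / 39.19640278 ≈ 0.0255125.

0.02551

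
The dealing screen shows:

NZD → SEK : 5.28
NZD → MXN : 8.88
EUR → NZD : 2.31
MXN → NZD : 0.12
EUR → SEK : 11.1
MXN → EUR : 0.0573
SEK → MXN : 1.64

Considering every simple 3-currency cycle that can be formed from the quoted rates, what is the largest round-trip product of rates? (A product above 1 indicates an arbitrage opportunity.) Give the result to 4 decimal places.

EUR→NZD→MXN→EUR: 2.31 × 8.88 × 0.0573 = 1.17538
SEK→MXN→EUR→SEK: 1.64 × 0.0573 × 11.1 = 1.04309
SEK→MXN→NZD→SEK: 1.64 × 0.12 × 5.28 = 1.03910
Maximum is EUR→NZD→MXN→EUR at 1.1754; arbitrage exists.

1.1754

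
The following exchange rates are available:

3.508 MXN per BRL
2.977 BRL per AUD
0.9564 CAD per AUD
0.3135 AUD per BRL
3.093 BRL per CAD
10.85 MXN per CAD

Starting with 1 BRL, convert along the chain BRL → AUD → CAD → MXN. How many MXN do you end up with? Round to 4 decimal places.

1 BRL × 0.3135 = 0.3135 AUD
0.3135 AUD × 0.9564 = 0.2998314 CAD
0.2998314 CAD × 10.85 = 3.25317069 MXN

3.2532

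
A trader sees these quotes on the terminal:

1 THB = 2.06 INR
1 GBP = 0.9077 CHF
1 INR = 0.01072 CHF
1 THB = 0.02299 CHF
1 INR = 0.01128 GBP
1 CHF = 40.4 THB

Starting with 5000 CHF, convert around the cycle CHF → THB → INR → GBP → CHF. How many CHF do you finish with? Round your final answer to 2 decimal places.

4260.59

5000 CHF × 40.4 = 202000 THB
202000 THB × 2.06 = 416120 INR
416120 INR × 0.01128 = 4693.8336 GBP
4693.8336 GBP × 0.9077 = 4260.59275872 CHF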